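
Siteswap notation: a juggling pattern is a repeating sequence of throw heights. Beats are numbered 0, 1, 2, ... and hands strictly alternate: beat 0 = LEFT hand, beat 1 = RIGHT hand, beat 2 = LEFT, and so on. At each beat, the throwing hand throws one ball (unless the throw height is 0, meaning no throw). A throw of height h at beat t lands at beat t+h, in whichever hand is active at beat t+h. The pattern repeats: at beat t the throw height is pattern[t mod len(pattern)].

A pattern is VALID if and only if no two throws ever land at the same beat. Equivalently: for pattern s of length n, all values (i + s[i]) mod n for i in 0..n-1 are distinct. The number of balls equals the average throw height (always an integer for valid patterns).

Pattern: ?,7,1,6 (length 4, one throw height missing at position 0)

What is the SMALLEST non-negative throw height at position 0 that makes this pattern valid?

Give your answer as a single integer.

Answer: 2

Derivation:
i=0: s[i]=? (unknown)
i=1: (1 + 7) mod 4 = 0
i=2: (2 + 1) mod 4 = 3
i=3: (3 + 6) mod 4 = 1
Known residues: [0, 1, 3]; need a permutation of 0..3, so missing residue r = 2
Need (0 + s) mod 4 = 2; smallest s = (2 - 0) mod 4 = 2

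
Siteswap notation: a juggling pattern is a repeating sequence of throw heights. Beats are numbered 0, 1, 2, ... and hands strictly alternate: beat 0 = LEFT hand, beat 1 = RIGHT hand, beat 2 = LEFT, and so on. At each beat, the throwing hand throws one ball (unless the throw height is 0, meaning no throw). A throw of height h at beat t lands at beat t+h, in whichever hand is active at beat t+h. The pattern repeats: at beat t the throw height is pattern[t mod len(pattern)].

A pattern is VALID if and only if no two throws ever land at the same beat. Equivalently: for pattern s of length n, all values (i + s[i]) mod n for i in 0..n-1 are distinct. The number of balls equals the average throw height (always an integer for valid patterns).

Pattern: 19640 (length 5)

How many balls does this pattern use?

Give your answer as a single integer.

Answer: 4

Derivation:
Pattern = [1, 9, 6, 4, 0], length n = 5
  position 0: throw height = 1, running sum = 1
  position 1: throw height = 9, running sum = 10
  position 2: throw height = 6, running sum = 16
  position 3: throw height = 4, running sum = 20
  position 4: throw height = 0, running sum = 20
Total sum = 20; balls = sum / n = 20 / 5 = 4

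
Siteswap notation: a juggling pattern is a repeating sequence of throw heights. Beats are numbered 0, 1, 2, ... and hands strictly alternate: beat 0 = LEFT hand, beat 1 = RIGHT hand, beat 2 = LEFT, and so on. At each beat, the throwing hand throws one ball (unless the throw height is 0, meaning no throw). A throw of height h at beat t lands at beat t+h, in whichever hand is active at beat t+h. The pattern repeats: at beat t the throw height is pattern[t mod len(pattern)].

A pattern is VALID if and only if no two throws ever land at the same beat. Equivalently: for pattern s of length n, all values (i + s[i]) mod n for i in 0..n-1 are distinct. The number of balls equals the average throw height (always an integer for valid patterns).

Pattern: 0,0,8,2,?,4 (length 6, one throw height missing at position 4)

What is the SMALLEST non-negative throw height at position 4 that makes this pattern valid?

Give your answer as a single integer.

i=0: (0 + 0) mod 6 = 0
i=1: (1 + 0) mod 6 = 1
i=2: (2 + 8) mod 6 = 4
i=3: (3 + 2) mod 6 = 5
i=4: s[i]=? (unknown)
i=5: (5 + 4) mod 6 = 3
Known residues: [0, 1, 3, 4, 5]; need a permutation of 0..5, so missing residue r = 2
Need (4 + s) mod 6 = 2; smallest s = (2 - 4) mod 6 = 4

Answer: 4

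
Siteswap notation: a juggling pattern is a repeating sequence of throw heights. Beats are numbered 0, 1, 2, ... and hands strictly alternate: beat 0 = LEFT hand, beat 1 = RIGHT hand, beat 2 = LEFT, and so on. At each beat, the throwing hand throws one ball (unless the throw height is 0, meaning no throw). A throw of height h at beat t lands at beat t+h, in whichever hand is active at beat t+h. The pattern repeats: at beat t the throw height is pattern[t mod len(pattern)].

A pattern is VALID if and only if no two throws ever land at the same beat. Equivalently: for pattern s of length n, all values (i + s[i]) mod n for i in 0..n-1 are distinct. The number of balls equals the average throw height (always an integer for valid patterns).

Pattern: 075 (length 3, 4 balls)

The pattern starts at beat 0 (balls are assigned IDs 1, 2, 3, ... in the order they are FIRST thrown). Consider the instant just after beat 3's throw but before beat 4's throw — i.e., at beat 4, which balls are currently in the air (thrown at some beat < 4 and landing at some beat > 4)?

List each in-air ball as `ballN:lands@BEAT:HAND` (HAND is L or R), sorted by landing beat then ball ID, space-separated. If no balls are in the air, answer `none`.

Answer: ball2:lands@7:R ball1:lands@8:L

Derivation:
Beat 1 (R): throw ball1 h=7 -> lands@8:L; in-air after throw: [b1@8:L]
Beat 2 (L): throw ball2 h=5 -> lands@7:R; in-air after throw: [b2@7:R b1@8:L]
Beat 4 (L): throw ball3 h=7 -> lands@11:R; in-air after throw: [b2@7:R b1@8:L b3@11:R]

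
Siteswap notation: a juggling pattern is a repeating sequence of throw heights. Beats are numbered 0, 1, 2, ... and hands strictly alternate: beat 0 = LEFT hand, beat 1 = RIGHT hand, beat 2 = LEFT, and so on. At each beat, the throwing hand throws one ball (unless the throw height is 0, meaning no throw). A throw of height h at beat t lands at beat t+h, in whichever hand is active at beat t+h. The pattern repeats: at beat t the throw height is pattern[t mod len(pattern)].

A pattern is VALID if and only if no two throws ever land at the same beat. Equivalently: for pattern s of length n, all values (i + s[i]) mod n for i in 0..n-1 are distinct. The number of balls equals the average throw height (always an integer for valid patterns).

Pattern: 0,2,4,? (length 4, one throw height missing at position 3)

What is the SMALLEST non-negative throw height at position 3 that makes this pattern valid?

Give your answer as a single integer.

i=0: (0 + 0) mod 4 = 0
i=1: (1 + 2) mod 4 = 3
i=2: (2 + 4) mod 4 = 2
i=3: s[i]=? (unknown)
Known residues: [0, 2, 3]; need a permutation of 0..3, so missing residue r = 1
Need (3 + s) mod 4 = 1; smallest s = (1 - 3) mod 4 = 2

Answer: 2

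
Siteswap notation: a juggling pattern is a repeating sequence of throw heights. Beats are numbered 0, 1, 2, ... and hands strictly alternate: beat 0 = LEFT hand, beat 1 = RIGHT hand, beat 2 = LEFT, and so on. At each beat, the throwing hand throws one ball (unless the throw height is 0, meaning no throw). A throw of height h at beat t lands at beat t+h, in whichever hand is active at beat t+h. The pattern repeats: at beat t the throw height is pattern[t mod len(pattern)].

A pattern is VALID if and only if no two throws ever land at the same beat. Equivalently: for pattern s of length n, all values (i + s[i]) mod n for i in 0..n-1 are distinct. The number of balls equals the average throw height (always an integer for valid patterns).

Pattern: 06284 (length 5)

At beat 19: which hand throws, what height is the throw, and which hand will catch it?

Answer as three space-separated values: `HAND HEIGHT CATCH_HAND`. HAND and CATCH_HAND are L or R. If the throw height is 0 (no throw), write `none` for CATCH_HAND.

Answer: R 4 R

Derivation:
Beat 19: 19 mod 2 = 1, so hand = R
Throw height = pattern[19 mod 5] = pattern[4] = 4
Lands at beat 19+4=23, 23 mod 2 = 1, so catch hand = R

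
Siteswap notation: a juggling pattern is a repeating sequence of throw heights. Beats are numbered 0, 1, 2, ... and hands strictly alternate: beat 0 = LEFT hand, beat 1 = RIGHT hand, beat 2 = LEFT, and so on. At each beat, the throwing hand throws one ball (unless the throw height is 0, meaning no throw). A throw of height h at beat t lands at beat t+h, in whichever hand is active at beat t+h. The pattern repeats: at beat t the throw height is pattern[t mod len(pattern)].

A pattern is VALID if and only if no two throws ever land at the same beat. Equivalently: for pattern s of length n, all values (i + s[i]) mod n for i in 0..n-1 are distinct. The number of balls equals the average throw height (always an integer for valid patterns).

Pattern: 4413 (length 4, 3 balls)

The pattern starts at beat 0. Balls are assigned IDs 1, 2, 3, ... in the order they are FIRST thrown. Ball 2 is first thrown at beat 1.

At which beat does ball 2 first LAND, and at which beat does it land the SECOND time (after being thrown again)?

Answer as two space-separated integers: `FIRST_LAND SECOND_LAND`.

Answer: 5 9

Derivation:
Beat 0 (L): throw ball1 h=4 -> lands@4:L; in-air after throw: [b1@4:L]
Beat 1 (R): throw ball2 h=4 -> lands@5:R; in-air after throw: [b1@4:L b2@5:R]
Beat 2 (L): throw ball3 h=1 -> lands@3:R; in-air after throw: [b3@3:R b1@4:L b2@5:R]
Beat 3 (R): throw ball3 h=3 -> lands@6:L; in-air after throw: [b1@4:L b2@5:R b3@6:L]
Beat 4 (L): throw ball1 h=4 -> lands@8:L; in-air after throw: [b2@5:R b3@6:L b1@8:L]
Beat 5 (R): throw ball2 h=4 -> lands@9:R; in-air after throw: [b3@6:L b1@8:L b2@9:R]
Beat 6 (L): throw ball3 h=1 -> lands@7:R; in-air after throw: [b3@7:R b1@8:L b2@9:R]
Beat 7 (R): throw ball3 h=3 -> lands@10:L; in-air after throw: [b1@8:L b2@9:R b3@10:L]
Beat 8 (L): throw ball1 h=4 -> lands@12:L; in-air after throw: [b2@9:R b3@10:L b1@12:L]
Beat 9 (R): throw ball2 h=4 -> lands@13:R; in-air after throw: [b3@10:L b1@12:L b2@13:R]
Ball 2: thrown@1 h=4 -> first land @5; rethrown@5 h=4 -> second land @9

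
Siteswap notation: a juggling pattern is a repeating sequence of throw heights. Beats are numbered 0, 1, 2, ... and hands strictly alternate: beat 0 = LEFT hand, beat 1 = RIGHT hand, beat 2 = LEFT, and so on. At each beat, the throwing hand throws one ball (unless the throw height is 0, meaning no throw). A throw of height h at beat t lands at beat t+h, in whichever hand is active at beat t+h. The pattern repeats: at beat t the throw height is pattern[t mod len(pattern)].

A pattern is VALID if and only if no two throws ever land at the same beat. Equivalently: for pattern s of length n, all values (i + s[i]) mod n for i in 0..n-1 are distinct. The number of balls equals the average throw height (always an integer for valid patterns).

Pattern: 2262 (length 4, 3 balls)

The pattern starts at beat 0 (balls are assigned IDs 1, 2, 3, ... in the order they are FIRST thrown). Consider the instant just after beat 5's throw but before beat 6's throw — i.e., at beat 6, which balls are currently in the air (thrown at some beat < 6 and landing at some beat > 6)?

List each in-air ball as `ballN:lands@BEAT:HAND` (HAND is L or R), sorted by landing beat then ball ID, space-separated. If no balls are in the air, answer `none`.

Beat 0 (L): throw ball1 h=2 -> lands@2:L; in-air after throw: [b1@2:L]
Beat 1 (R): throw ball2 h=2 -> lands@3:R; in-air after throw: [b1@2:L b2@3:R]
Beat 2 (L): throw ball1 h=6 -> lands@8:L; in-air after throw: [b2@3:R b1@8:L]
Beat 3 (R): throw ball2 h=2 -> lands@5:R; in-air after throw: [b2@5:R b1@8:L]
Beat 4 (L): throw ball3 h=2 -> lands@6:L; in-air after throw: [b2@5:R b3@6:L b1@8:L]
Beat 5 (R): throw ball2 h=2 -> lands@7:R; in-air after throw: [b3@6:L b2@7:R b1@8:L]
Beat 6 (L): throw ball3 h=6 -> lands@12:L; in-air after throw: [b2@7:R b1@8:L b3@12:L]

Answer: ball2:lands@7:R ball1:lands@8:L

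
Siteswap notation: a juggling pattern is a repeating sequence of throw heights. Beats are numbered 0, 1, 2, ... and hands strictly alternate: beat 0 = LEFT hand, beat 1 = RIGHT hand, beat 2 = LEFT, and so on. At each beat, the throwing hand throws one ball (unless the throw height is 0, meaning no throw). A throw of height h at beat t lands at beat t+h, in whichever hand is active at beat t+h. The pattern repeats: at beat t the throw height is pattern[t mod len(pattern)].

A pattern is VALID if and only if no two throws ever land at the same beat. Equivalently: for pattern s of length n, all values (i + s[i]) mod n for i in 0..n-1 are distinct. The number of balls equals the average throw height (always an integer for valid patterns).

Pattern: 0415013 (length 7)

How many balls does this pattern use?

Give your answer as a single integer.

Pattern = [0, 4, 1, 5, 0, 1, 3], length n = 7
  position 0: throw height = 0, running sum = 0
  position 1: throw height = 4, running sum = 4
  position 2: throw height = 1, running sum = 5
  position 3: throw height = 5, running sum = 10
  position 4: throw height = 0, running sum = 10
  position 5: throw height = 1, running sum = 11
  position 6: throw height = 3, running sum = 14
Total sum = 14; balls = sum / n = 14 / 7 = 2

Answer: 2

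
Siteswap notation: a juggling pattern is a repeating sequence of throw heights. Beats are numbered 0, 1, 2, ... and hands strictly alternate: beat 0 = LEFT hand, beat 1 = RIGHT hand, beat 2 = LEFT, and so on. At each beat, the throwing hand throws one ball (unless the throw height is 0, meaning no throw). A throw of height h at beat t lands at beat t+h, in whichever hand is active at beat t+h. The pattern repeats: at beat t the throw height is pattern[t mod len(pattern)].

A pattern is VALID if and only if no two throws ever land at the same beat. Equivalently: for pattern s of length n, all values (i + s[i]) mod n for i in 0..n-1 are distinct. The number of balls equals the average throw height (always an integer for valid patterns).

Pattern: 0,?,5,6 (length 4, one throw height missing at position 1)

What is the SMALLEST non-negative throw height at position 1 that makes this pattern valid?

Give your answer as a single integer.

i=0: (0 + 0) mod 4 = 0
i=1: s[i]=? (unknown)
i=2: (2 + 5) mod 4 = 3
i=3: (3 + 6) mod 4 = 1
Known residues: [0, 1, 3]; need a permutation of 0..3, so missing residue r = 2
Need (1 + s) mod 4 = 2; smallest s = (2 - 1) mod 4 = 1

Answer: 1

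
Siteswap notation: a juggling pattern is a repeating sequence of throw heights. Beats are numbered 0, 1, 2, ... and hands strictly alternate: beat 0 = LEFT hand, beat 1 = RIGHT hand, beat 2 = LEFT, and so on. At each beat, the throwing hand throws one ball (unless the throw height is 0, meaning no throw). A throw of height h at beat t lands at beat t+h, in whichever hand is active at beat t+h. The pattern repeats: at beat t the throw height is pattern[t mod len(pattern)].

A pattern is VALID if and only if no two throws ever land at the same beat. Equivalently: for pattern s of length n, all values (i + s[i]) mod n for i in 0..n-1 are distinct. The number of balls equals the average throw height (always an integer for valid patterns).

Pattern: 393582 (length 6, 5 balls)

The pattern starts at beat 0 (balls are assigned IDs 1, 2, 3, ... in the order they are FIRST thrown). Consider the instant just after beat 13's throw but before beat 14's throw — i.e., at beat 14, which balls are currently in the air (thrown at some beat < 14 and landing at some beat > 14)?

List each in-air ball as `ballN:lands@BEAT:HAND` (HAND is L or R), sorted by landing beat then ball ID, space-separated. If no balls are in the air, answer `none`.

Answer: ball4:lands@15:R ball3:lands@16:L ball2:lands@18:L ball1:lands@22:L

Derivation:
Beat 0 (L): throw ball1 h=3 -> lands@3:R; in-air after throw: [b1@3:R]
Beat 1 (R): throw ball2 h=9 -> lands@10:L; in-air after throw: [b1@3:R b2@10:L]
Beat 2 (L): throw ball3 h=3 -> lands@5:R; in-air after throw: [b1@3:R b3@5:R b2@10:L]
Beat 3 (R): throw ball1 h=5 -> lands@8:L; in-air after throw: [b3@5:R b1@8:L b2@10:L]
Beat 4 (L): throw ball4 h=8 -> lands@12:L; in-air after throw: [b3@5:R b1@8:L b2@10:L b4@12:L]
Beat 5 (R): throw ball3 h=2 -> lands@7:R; in-air after throw: [b3@7:R b1@8:L b2@10:L b4@12:L]
Beat 6 (L): throw ball5 h=3 -> lands@9:R; in-air after throw: [b3@7:R b1@8:L b5@9:R b2@10:L b4@12:L]
Beat 7 (R): throw ball3 h=9 -> lands@16:L; in-air after throw: [b1@8:L b5@9:R b2@10:L b4@12:L b3@16:L]
Beat 8 (L): throw ball1 h=3 -> lands@11:R; in-air after throw: [b5@9:R b2@10:L b1@11:R b4@12:L b3@16:L]
Beat 9 (R): throw ball5 h=5 -> lands@14:L; in-air after throw: [b2@10:L b1@11:R b4@12:L b5@14:L b3@16:L]
Beat 10 (L): throw ball2 h=8 -> lands@18:L; in-air after throw: [b1@11:R b4@12:L b5@14:L b3@16:L b2@18:L]
Beat 11 (R): throw ball1 h=2 -> lands@13:R; in-air after throw: [b4@12:L b1@13:R b5@14:L b3@16:L b2@18:L]
Beat 12 (L): throw ball4 h=3 -> lands@15:R; in-air after throw: [b1@13:R b5@14:L b4@15:R b3@16:L b2@18:L]
Beat 13 (R): throw ball1 h=9 -> lands@22:L; in-air after throw: [b5@14:L b4@15:R b3@16:L b2@18:L b1@22:L]
Beat 14 (L): throw ball5 h=3 -> lands@17:R; in-air after throw: [b4@15:R b3@16:L b5@17:R b2@18:L b1@22:L]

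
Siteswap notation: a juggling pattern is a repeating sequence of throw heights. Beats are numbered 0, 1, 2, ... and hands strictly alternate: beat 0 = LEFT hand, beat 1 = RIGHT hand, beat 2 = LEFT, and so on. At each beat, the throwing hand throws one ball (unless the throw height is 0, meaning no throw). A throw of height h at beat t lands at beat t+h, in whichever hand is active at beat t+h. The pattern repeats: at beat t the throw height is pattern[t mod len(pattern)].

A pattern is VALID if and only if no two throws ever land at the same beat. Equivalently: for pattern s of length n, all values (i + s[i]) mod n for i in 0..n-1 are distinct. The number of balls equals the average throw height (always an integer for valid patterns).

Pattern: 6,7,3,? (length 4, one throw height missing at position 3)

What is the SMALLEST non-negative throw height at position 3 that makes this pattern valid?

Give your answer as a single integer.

i=0: (0 + 6) mod 4 = 2
i=1: (1 + 7) mod 4 = 0
i=2: (2 + 3) mod 4 = 1
i=3: s[i]=? (unknown)
Known residues: [0, 1, 2]; need a permutation of 0..3, so missing residue r = 3
Need (3 + s) mod 4 = 3; smallest s = (3 - 3) mod 4 = 0

Answer: 0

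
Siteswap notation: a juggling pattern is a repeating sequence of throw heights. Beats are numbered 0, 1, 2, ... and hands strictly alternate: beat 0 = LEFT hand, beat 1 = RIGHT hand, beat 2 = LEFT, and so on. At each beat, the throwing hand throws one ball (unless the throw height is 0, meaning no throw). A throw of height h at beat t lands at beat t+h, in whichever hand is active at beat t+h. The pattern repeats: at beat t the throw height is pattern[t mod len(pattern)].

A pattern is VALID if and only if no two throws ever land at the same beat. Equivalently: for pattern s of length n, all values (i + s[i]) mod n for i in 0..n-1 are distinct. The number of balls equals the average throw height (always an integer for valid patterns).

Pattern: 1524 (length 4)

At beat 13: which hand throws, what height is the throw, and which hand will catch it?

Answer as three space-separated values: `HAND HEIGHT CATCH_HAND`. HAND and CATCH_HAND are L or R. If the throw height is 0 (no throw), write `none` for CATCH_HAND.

Answer: R 5 L

Derivation:
Beat 13: 13 mod 2 = 1, so hand = R
Throw height = pattern[13 mod 4] = pattern[1] = 5
Lands at beat 13+5=18, 18 mod 2 = 0, so catch hand = L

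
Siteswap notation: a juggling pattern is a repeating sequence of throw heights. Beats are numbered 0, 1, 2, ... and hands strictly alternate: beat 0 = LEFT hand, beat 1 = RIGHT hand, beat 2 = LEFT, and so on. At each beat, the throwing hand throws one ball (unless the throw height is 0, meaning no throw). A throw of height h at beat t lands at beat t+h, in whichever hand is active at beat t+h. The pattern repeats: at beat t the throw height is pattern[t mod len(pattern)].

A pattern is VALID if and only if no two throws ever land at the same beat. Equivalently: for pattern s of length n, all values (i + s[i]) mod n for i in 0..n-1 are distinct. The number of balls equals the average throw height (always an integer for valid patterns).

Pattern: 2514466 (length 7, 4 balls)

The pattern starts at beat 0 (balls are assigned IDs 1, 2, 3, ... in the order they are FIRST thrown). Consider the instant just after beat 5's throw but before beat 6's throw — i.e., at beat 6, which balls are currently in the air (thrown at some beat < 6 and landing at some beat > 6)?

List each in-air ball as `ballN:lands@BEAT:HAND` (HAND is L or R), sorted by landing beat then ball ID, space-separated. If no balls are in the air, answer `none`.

Beat 0 (L): throw ball1 h=2 -> lands@2:L; in-air after throw: [b1@2:L]
Beat 1 (R): throw ball2 h=5 -> lands@6:L; in-air after throw: [b1@2:L b2@6:L]
Beat 2 (L): throw ball1 h=1 -> lands@3:R; in-air after throw: [b1@3:R b2@6:L]
Beat 3 (R): throw ball1 h=4 -> lands@7:R; in-air after throw: [b2@6:L b1@7:R]
Beat 4 (L): throw ball3 h=4 -> lands@8:L; in-air after throw: [b2@6:L b1@7:R b3@8:L]
Beat 5 (R): throw ball4 h=6 -> lands@11:R; in-air after throw: [b2@6:L b1@7:R b3@8:L b4@11:R]
Beat 6 (L): throw ball2 h=6 -> lands@12:L; in-air after throw: [b1@7:R b3@8:L b4@11:R b2@12:L]

Answer: ball1:lands@7:R ball3:lands@8:L ball4:lands@11:R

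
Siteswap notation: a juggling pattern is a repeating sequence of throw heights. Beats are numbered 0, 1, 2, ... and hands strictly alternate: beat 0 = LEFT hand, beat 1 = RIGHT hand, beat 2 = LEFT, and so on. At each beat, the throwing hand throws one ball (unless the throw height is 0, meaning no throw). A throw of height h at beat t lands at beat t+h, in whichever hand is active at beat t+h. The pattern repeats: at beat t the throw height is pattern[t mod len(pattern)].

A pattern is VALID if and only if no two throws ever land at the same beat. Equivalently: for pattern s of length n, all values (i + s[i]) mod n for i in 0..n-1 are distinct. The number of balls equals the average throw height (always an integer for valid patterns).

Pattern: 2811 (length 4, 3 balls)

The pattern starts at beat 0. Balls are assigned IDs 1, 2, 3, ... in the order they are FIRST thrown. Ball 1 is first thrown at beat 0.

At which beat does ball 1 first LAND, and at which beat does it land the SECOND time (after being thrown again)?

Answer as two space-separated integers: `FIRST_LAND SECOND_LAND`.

Beat 0 (L): throw ball1 h=2 -> lands@2:L; in-air after throw: [b1@2:L]
Beat 1 (R): throw ball2 h=8 -> lands@9:R; in-air after throw: [b1@2:L b2@9:R]
Beat 2 (L): throw ball1 h=1 -> lands@3:R; in-air after throw: [b1@3:R b2@9:R]
Beat 3 (R): throw ball1 h=1 -> lands@4:L; in-air after throw: [b1@4:L b2@9:R]
Ball 1: thrown@0 h=2 -> first land @2; rethrown@2 h=1 -> second land @3

Answer: 2 3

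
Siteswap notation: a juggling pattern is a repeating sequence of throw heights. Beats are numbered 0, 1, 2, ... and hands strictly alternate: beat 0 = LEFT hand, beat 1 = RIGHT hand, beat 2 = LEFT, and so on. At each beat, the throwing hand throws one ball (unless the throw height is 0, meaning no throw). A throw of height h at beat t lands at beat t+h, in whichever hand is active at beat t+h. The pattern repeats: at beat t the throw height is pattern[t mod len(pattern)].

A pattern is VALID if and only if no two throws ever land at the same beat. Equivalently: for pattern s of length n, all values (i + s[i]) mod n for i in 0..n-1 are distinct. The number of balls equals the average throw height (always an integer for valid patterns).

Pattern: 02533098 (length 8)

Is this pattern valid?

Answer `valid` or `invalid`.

Answer: invalid

Derivation:
i=0: (i + s[i]) mod n = (0 + 0) mod 8 = 0
i=1: (i + s[i]) mod n = (1 + 2) mod 8 = 3
i=2: (i + s[i]) mod n = (2 + 5) mod 8 = 7
i=3: (i + s[i]) mod n = (3 + 3) mod 8 = 6
i=4: (i + s[i]) mod n = (4 + 3) mod 8 = 7
i=5: (i + s[i]) mod n = (5 + 0) mod 8 = 5
i=6: (i + s[i]) mod n = (6 + 9) mod 8 = 7
i=7: (i + s[i]) mod n = (7 + 8) mod 8 = 7
Residues: [0, 3, 7, 6, 7, 5, 7, 7], distinct: False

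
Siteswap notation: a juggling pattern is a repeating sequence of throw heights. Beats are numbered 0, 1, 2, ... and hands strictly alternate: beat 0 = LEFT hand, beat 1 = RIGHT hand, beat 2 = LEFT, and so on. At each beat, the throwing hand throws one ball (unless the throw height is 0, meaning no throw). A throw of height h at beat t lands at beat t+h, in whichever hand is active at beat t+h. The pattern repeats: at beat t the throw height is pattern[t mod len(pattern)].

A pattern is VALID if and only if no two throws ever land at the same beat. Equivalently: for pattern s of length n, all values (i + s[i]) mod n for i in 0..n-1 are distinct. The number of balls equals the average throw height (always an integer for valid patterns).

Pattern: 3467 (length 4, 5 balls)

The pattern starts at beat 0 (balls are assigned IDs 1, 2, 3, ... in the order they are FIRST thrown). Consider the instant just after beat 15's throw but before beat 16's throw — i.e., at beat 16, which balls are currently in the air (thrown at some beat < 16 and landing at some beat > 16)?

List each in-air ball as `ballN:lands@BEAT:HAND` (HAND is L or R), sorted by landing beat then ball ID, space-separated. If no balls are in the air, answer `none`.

Beat 0 (L): throw ball1 h=3 -> lands@3:R; in-air after throw: [b1@3:R]
Beat 1 (R): throw ball2 h=4 -> lands@5:R; in-air after throw: [b1@3:R b2@5:R]
Beat 2 (L): throw ball3 h=6 -> lands@8:L; in-air after throw: [b1@3:R b2@5:R b3@8:L]
Beat 3 (R): throw ball1 h=7 -> lands@10:L; in-air after throw: [b2@5:R b3@8:L b1@10:L]
Beat 4 (L): throw ball4 h=3 -> lands@7:R; in-air after throw: [b2@5:R b4@7:R b3@8:L b1@10:L]
Beat 5 (R): throw ball2 h=4 -> lands@9:R; in-air after throw: [b4@7:R b3@8:L b2@9:R b1@10:L]
Beat 6 (L): throw ball5 h=6 -> lands@12:L; in-air after throw: [b4@7:R b3@8:L b2@9:R b1@10:L b5@12:L]
Beat 7 (R): throw ball4 h=7 -> lands@14:L; in-air after throw: [b3@8:L b2@9:R b1@10:L b5@12:L b4@14:L]
Beat 8 (L): throw ball3 h=3 -> lands@11:R; in-air after throw: [b2@9:R b1@10:L b3@11:R b5@12:L b4@14:L]
Beat 9 (R): throw ball2 h=4 -> lands@13:R; in-air after throw: [b1@10:L b3@11:R b5@12:L b2@13:R b4@14:L]
Beat 10 (L): throw ball1 h=6 -> lands@16:L; in-air after throw: [b3@11:R b5@12:L b2@13:R b4@14:L b1@16:L]
Beat 11 (R): throw ball3 h=7 -> lands@18:L; in-air after throw: [b5@12:L b2@13:R b4@14:L b1@16:L b3@18:L]
Beat 12 (L): throw ball5 h=3 -> lands@15:R; in-air after throw: [b2@13:R b4@14:L b5@15:R b1@16:L b3@18:L]
Beat 13 (R): throw ball2 h=4 -> lands@17:R; in-air after throw: [b4@14:L b5@15:R b1@16:L b2@17:R b3@18:L]
Beat 14 (L): throw ball4 h=6 -> lands@20:L; in-air after throw: [b5@15:R b1@16:L b2@17:R b3@18:L b4@20:L]
Beat 15 (R): throw ball5 h=7 -> lands@22:L; in-air after throw: [b1@16:L b2@17:R b3@18:L b4@20:L b5@22:L]
Beat 16 (L): throw ball1 h=3 -> lands@19:R; in-air after throw: [b2@17:R b3@18:L b1@19:R b4@20:L b5@22:L]

Answer: ball2:lands@17:R ball3:lands@18:L ball4:lands@20:L ball5:lands@22:L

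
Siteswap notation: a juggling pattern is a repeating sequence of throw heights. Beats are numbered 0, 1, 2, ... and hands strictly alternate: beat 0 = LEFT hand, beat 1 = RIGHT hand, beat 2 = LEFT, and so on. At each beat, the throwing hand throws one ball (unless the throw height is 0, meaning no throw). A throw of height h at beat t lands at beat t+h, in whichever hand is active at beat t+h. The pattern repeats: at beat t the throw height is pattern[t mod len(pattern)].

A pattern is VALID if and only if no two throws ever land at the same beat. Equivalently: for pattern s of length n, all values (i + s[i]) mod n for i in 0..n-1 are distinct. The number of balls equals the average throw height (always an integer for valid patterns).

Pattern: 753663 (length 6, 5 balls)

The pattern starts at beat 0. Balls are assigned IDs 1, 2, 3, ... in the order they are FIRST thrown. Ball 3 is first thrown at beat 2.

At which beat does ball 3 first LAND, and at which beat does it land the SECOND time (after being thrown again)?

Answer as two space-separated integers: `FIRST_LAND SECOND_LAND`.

Answer: 5 8

Derivation:
Beat 0 (L): throw ball1 h=7 -> lands@7:R; in-air after throw: [b1@7:R]
Beat 1 (R): throw ball2 h=5 -> lands@6:L; in-air after throw: [b2@6:L b1@7:R]
Beat 2 (L): throw ball3 h=3 -> lands@5:R; in-air after throw: [b3@5:R b2@6:L b1@7:R]
Beat 3 (R): throw ball4 h=6 -> lands@9:R; in-air after throw: [b3@5:R b2@6:L b1@7:R b4@9:R]
Beat 4 (L): throw ball5 h=6 -> lands@10:L; in-air after throw: [b3@5:R b2@6:L b1@7:R b4@9:R b5@10:L]
Beat 5 (R): throw ball3 h=3 -> lands@8:L; in-air after throw: [b2@6:L b1@7:R b3@8:L b4@9:R b5@10:L]
Beat 6 (L): throw ball2 h=7 -> lands@13:R; in-air after throw: [b1@7:R b3@8:L b4@9:R b5@10:L b2@13:R]
Beat 7 (R): throw ball1 h=5 -> lands@12:L; in-air after throw: [b3@8:L b4@9:R b5@10:L b1@12:L b2@13:R]
Beat 8 (L): throw ball3 h=3 -> lands@11:R; in-air after throw: [b4@9:R b5@10:L b3@11:R b1@12:L b2@13:R]
Ball 3: thrown@2 h=3 -> first land @5; rethrown@5 h=3 -> second land @8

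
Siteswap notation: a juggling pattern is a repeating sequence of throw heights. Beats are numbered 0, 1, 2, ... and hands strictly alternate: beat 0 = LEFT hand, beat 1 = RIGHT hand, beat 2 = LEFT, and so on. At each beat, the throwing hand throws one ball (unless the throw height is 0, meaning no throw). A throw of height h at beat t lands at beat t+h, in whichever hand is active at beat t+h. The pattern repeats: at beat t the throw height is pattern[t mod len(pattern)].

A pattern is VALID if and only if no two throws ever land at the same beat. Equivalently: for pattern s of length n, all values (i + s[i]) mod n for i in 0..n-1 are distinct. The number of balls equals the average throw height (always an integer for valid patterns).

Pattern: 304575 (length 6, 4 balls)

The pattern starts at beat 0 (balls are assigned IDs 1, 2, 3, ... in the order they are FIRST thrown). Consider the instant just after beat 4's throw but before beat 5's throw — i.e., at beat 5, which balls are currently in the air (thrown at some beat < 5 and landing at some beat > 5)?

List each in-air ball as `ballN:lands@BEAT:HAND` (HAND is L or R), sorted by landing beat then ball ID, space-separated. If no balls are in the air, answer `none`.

Beat 0 (L): throw ball1 h=3 -> lands@3:R; in-air after throw: [b1@3:R]
Beat 2 (L): throw ball2 h=4 -> lands@6:L; in-air after throw: [b1@3:R b2@6:L]
Beat 3 (R): throw ball1 h=5 -> lands@8:L; in-air after throw: [b2@6:L b1@8:L]
Beat 4 (L): throw ball3 h=7 -> lands@11:R; in-air after throw: [b2@6:L b1@8:L b3@11:R]
Beat 5 (R): throw ball4 h=5 -> lands@10:L; in-air after throw: [b2@6:L b1@8:L b4@10:L b3@11:R]

Answer: ball2:lands@6:L ball1:lands@8:L ball3:lands@11:R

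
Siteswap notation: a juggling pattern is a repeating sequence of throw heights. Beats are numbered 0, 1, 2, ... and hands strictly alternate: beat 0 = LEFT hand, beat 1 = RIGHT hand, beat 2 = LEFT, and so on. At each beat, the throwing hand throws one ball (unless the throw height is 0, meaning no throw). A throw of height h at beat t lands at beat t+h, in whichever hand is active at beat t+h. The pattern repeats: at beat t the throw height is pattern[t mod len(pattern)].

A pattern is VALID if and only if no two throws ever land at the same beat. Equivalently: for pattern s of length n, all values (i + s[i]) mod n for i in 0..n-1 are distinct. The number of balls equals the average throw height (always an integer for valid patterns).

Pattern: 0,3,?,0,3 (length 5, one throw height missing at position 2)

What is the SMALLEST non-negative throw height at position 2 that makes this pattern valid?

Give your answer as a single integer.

i=0: (0 + 0) mod 5 = 0
i=1: (1 + 3) mod 5 = 4
i=2: s[i]=? (unknown)
i=3: (3 + 0) mod 5 = 3
i=4: (4 + 3) mod 5 = 2
Known residues: [0, 2, 3, 4]; need a permutation of 0..4, so missing residue r = 1
Need (2 + s) mod 5 = 1; smallest s = (1 - 2) mod 5 = 4

Answer: 4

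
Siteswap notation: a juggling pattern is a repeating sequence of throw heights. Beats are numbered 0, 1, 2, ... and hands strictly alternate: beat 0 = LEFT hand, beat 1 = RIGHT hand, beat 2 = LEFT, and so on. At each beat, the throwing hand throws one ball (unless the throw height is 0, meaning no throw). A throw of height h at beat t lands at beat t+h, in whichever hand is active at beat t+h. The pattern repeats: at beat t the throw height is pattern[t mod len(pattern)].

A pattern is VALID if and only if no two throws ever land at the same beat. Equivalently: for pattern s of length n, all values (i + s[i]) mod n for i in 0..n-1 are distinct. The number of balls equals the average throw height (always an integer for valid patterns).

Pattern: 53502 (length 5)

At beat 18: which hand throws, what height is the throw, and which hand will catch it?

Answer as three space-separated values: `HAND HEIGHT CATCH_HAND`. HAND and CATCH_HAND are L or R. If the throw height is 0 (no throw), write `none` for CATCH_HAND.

Beat 18: 18 mod 2 = 0, so hand = L
Throw height = pattern[18 mod 5] = pattern[3] = 0

Answer: L 0 none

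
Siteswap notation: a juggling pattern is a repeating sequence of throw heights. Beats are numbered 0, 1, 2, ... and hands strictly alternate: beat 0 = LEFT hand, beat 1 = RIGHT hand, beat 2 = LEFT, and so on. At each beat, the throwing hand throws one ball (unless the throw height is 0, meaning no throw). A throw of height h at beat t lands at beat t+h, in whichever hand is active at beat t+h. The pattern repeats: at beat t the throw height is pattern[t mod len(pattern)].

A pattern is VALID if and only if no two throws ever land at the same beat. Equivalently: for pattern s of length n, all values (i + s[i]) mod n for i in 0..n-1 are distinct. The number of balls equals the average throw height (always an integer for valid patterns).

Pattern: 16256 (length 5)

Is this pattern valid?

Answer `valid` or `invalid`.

i=0: (i + s[i]) mod n = (0 + 1) mod 5 = 1
i=1: (i + s[i]) mod n = (1 + 6) mod 5 = 2
i=2: (i + s[i]) mod n = (2 + 2) mod 5 = 4
i=3: (i + s[i]) mod n = (3 + 5) mod 5 = 3
i=4: (i + s[i]) mod n = (4 + 6) mod 5 = 0
Residues: [1, 2, 4, 3, 0], distinct: True

Answer: valid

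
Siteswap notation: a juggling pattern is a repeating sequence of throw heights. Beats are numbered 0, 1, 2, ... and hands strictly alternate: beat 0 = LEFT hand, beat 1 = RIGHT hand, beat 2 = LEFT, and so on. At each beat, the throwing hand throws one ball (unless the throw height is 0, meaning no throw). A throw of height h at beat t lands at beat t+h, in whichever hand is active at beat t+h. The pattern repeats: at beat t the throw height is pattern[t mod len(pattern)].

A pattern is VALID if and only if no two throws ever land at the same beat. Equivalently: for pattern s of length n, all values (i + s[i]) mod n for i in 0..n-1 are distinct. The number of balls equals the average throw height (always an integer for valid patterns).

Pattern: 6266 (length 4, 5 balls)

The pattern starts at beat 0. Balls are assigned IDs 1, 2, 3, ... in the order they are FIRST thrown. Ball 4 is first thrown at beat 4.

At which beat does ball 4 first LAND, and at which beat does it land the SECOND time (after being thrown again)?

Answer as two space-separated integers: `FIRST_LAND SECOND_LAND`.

Answer: 10 16

Derivation:
Beat 0 (L): throw ball1 h=6 -> lands@6:L; in-air after throw: [b1@6:L]
Beat 1 (R): throw ball2 h=2 -> lands@3:R; in-air after throw: [b2@3:R b1@6:L]
Beat 2 (L): throw ball3 h=6 -> lands@8:L; in-air after throw: [b2@3:R b1@6:L b3@8:L]
Beat 3 (R): throw ball2 h=6 -> lands@9:R; in-air after throw: [b1@6:L b3@8:L b2@9:R]
Beat 4 (L): throw ball4 h=6 -> lands@10:L; in-air after throw: [b1@6:L b3@8:L b2@9:R b4@10:L]
Beat 5 (R): throw ball5 h=2 -> lands@7:R; in-air after throw: [b1@6:L b5@7:R b3@8:L b2@9:R b4@10:L]
Beat 6 (L): throw ball1 h=6 -> lands@12:L; in-air after throw: [b5@7:R b3@8:L b2@9:R b4@10:L b1@12:L]
Beat 7 (R): throw ball5 h=6 -> lands@13:R; in-air after throw: [b3@8:L b2@9:R b4@10:L b1@12:L b5@13:R]
Beat 8 (L): throw ball3 h=6 -> lands@14:L; in-air after throw: [b2@9:R b4@10:L b1@12:L b5@13:R b3@14:L]
Beat 9 (R): throw ball2 h=2 -> lands@11:R; in-air after throw: [b4@10:L b2@11:R b1@12:L b5@13:R b3@14:L]
Beat 10 (L): throw ball4 h=6 -> lands@16:L; in-air after throw: [b2@11:R b1@12:L b5@13:R b3@14:L b4@16:L]
Beat 11 (R): throw ball2 h=6 -> lands@17:R; in-air after throw: [b1@12:L b5@13:R b3@14:L b4@16:L b2@17:R]
Beat 12 (L): throw ball1 h=6 -> lands@18:L; in-air after throw: [b5@13:R b3@14:L b4@16:L b2@17:R b1@18:L]
Beat 13 (R): throw ball5 h=2 -> lands@15:R; in-air after throw: [b3@14:L b5@15:R b4@16:L b2@17:R b1@18:L]
Beat 14 (L): throw ball3 h=6 -> lands@20:L; in-air after throw: [b5@15:R b4@16:L b2@17:R b1@18:L b3@20:L]
Ball 4: thrown@4 h=6 -> first land @10; rethrown@10 h=6 -> second land @16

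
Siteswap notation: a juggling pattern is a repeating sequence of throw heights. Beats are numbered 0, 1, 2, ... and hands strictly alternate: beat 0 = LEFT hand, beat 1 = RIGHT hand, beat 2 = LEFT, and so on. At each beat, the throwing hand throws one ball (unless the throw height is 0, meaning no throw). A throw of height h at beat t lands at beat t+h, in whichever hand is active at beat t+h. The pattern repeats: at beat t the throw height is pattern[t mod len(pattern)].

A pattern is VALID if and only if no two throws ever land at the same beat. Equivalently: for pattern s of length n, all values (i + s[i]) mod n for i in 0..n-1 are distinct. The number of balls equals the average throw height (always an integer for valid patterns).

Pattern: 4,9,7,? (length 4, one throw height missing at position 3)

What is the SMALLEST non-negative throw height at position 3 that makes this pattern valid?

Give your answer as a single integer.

i=0: (0 + 4) mod 4 = 0
i=1: (1 + 9) mod 4 = 2
i=2: (2 + 7) mod 4 = 1
i=3: s[i]=? (unknown)
Known residues: [0, 1, 2]; need a permutation of 0..3, so missing residue r = 3
Need (3 + s) mod 4 = 3; smallest s = (3 - 3) mod 4 = 0

Answer: 0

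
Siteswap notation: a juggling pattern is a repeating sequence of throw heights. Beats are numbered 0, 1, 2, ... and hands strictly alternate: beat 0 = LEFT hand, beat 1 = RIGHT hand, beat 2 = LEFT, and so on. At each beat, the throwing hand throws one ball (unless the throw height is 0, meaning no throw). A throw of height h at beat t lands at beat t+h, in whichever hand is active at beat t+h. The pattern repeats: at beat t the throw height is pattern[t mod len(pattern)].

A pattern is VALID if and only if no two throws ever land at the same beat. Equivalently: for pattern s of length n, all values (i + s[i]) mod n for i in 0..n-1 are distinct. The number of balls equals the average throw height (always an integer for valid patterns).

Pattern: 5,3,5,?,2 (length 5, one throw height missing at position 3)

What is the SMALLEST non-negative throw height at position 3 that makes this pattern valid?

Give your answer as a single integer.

i=0: (0 + 5) mod 5 = 0
i=1: (1 + 3) mod 5 = 4
i=2: (2 + 5) mod 5 = 2
i=3: s[i]=? (unknown)
i=4: (4 + 2) mod 5 = 1
Known residues: [0, 1, 2, 4]; need a permutation of 0..4, so missing residue r = 3
Need (3 + s) mod 5 = 3; smallest s = (3 - 3) mod 5 = 0

Answer: 0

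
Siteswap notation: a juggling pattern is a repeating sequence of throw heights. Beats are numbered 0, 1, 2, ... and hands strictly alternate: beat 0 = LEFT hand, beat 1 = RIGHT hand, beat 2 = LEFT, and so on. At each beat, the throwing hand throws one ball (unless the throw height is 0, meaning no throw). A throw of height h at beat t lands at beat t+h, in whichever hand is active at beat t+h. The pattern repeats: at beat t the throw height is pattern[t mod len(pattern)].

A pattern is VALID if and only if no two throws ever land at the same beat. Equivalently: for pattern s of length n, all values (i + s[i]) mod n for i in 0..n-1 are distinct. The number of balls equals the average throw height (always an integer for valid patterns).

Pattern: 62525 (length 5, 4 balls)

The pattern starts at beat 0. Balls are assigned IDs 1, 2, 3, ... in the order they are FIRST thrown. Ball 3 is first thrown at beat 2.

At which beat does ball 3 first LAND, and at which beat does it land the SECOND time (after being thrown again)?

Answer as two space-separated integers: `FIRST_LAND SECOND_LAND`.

Beat 0 (L): throw ball1 h=6 -> lands@6:L; in-air after throw: [b1@6:L]
Beat 1 (R): throw ball2 h=2 -> lands@3:R; in-air after throw: [b2@3:R b1@6:L]
Beat 2 (L): throw ball3 h=5 -> lands@7:R; in-air after throw: [b2@3:R b1@6:L b3@7:R]
Beat 3 (R): throw ball2 h=2 -> lands@5:R; in-air after throw: [b2@5:R b1@6:L b3@7:R]
Beat 4 (L): throw ball4 h=5 -> lands@9:R; in-air after throw: [b2@5:R b1@6:L b3@7:R b4@9:R]
Beat 5 (R): throw ball2 h=6 -> lands@11:R; in-air after throw: [b1@6:L b3@7:R b4@9:R b2@11:R]
Beat 6 (L): throw ball1 h=2 -> lands@8:L; in-air after throw: [b3@7:R b1@8:L b4@9:R b2@11:R]
Beat 7 (R): throw ball3 h=5 -> lands@12:L; in-air after throw: [b1@8:L b4@9:R b2@11:R b3@12:L]
Beat 8 (L): throw ball1 h=2 -> lands@10:L; in-air after throw: [b4@9:R b1@10:L b2@11:R b3@12:L]
Beat 9 (R): throw ball4 h=5 -> lands@14:L; in-air after throw: [b1@10:L b2@11:R b3@12:L b4@14:L]
Beat 10 (L): throw ball1 h=6 -> lands@16:L; in-air after throw: [b2@11:R b3@12:L b4@14:L b1@16:L]
Beat 11 (R): throw ball2 h=2 -> lands@13:R; in-air after throw: [b3@12:L b2@13:R b4@14:L b1@16:L]
Beat 12 (L): throw ball3 h=5 -> lands@17:R; in-air after throw: [b2@13:R b4@14:L b1@16:L b3@17:R]
Ball 3: thrown@2 h=5 -> first land @7; rethrown@7 h=5 -> second land @12

Answer: 7 12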